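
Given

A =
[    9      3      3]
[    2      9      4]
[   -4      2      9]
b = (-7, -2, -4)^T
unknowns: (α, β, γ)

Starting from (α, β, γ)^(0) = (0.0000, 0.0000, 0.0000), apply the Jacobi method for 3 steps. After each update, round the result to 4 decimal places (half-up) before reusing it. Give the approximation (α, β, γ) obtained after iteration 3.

Iteration 1:
  α = (-7 - (3)·0.0000 - (3)·0.0000) / (9) = -0.7778
  β = (-2 - (2)·0.0000 - (4)·0.0000) / (9) = -0.2222
  γ = (-4 - (-4)·0.0000 - (2)·0.0000) / (9) = -0.4444
Iteration 2:
  α = (-7 - (3)·-0.2222 - (3)·-0.4444) / (9) = -0.5556
  β = (-2 - (2)·-0.7778 - (4)·-0.4444) / (9) = 0.1481
  γ = (-4 - (-4)·-0.7778 - (2)·-0.2222) / (9) = -0.7408
Iteration 3:
  α = (-7 - (3)·0.1481 - (3)·-0.7408) / (9) = -0.5802
  β = (-2 - (2)·-0.5556 - (4)·-0.7408) / (9) = 0.2305
  γ = (-4 - (-4)·-0.5556 - (2)·0.1481) / (9) = -0.7243

(-0.5802, 0.2305, -0.7243)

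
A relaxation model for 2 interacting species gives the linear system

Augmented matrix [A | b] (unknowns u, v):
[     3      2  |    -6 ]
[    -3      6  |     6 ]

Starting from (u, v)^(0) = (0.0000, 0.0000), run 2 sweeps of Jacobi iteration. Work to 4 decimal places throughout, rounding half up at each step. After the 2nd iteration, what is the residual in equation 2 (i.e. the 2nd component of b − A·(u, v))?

Iteration 1:
  u = (-6 - (2)·0.0000) / (3) = -2.0000
  v = (6 - (-3)·0.0000) / (6) = 1.0000
Iteration 2:
  u = (-6 - (2)·1.0000) / (3) = -2.6667
  v = (6 - (-3)·-2.0000) / (6) = 0.0000
Residual b − A·x = (2.0001, -2.0001)

-2.0001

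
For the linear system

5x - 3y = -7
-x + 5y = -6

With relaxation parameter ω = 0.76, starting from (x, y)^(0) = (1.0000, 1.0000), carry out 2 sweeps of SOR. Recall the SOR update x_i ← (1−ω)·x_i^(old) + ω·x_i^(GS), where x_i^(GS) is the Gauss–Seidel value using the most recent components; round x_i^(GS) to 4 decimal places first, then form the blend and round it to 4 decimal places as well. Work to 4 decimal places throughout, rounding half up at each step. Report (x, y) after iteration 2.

(-1.4842, -1.3123)

Iteration 1:
  x: GS value = (-7 - (-3)·1.0000) / (5) = -0.8000;  x ← (1−ω)·1.0000 + ω·-0.8000 = -0.3680
  y: GS value = (-6 - (-1)·-0.3680) / (5) = -1.2736;  y ← (1−ω)·1.0000 + ω·-1.2736 = -0.7279
Iteration 2:
  x: GS value = (-7 - (-3)·-0.7279) / (5) = -1.8367;  x ← (1−ω)·-0.3680 + ω·-1.8367 = -1.4842
  y: GS value = (-6 - (-1)·-1.4842) / (5) = -1.4968;  y ← (1−ω)·-0.7279 + ω·-1.4968 = -1.3123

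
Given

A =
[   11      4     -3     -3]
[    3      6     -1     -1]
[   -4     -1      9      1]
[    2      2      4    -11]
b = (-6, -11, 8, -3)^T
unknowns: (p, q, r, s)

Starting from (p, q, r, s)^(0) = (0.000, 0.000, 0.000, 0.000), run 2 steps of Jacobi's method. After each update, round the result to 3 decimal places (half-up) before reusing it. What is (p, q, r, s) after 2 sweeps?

Iteration 1:
  p = (-6 - (4)·0.000 - (-3)·0.000 - (-3)·0.000) / (11) = -0.545
  q = (-11 - (3)·0.000 - (-1)·0.000 - (-1)·0.000) / (6) = -1.833
  r = (8 - (-4)·0.000 - (-1)·0.000 - (1)·0.000) / (9) = 0.889
  s = (-3 - (2)·0.000 - (2)·0.000 - (4)·0.000) / (-11) = 0.273
Iteration 2:
  p = (-6 - (4)·-1.833 - (-3)·0.889 - (-3)·0.273) / (11) = 0.438
  q = (-11 - (3)·-0.545 - (-1)·0.889 - (-1)·0.273) / (6) = -1.367
  r = (8 - (-4)·-0.545 - (-1)·-1.833 - (1)·0.273) / (9) = 0.413
  s = (-3 - (2)·-0.545 - (2)·-1.833 - (4)·0.889) / (-11) = 0.164

(0.438, -1.367, 0.413, 0.164)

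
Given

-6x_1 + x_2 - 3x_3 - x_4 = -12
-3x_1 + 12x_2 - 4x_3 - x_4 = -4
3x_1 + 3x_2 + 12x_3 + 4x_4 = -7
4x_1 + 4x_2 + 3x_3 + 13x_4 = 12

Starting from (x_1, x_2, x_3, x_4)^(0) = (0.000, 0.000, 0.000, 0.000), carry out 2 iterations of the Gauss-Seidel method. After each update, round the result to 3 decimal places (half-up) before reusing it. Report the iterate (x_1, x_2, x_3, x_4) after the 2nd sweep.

(2.504, -0.039, -1.372, 0.481)

Iteration 1:
  x_1 = (-12 - (1)·0.000 - (-3)·0.000 - (-1)·0.000) / (-6) = 2.000
  x_2 = (-4 - (-3)·2.000 - (-4)·0.000 - (-1)·0.000) / (12) = 0.167
  x_3 = (-7 - (3)·2.000 - (3)·0.167 - (4)·0.000) / (12) = -1.125
  x_4 = (12 - (4)·2.000 - (4)·0.167 - (3)·-1.125) / (13) = 0.516
Iteration 2:
  x_1 = (-12 - (1)·0.167 - (-3)·-1.125 - (-1)·0.516) / (-6) = 2.504
  x_2 = (-4 - (-3)·2.504 - (-4)·-1.125 - (-1)·0.516) / (12) = -0.039
  x_3 = (-7 - (3)·2.504 - (3)·-0.039 - (4)·0.516) / (12) = -1.372
  x_4 = (12 - (4)·2.504 - (4)·-0.039 - (3)·-1.372) / (13) = 0.481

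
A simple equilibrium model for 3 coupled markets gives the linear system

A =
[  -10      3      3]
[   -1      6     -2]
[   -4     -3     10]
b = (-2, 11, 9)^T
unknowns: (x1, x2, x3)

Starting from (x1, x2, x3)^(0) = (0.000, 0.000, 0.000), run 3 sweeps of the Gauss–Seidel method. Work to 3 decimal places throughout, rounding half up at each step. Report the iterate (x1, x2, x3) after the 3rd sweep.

Iteration 1:
  x1 = (-2 - (3)·0.000 - (3)·0.000) / (-10) = 0.200
  x2 = (11 - (-1)·0.200 - (-2)·0.000) / (6) = 1.867
  x3 = (9 - (-4)·0.200 - (-3)·1.867) / (10) = 1.540
Iteration 2:
  x1 = (-2 - (3)·1.867 - (3)·1.540) / (-10) = 1.222
  x2 = (11 - (-1)·1.222 - (-2)·1.540) / (6) = 2.550
  x3 = (9 - (-4)·1.222 - (-3)·2.550) / (10) = 2.154
Iteration 3:
  x1 = (-2 - (3)·2.550 - (3)·2.154) / (-10) = 1.611
  x2 = (11 - (-1)·1.611 - (-2)·2.154) / (6) = 2.820
  x3 = (9 - (-4)·1.611 - (-3)·2.820) / (10) = 2.390

(1.611, 2.820, 2.390)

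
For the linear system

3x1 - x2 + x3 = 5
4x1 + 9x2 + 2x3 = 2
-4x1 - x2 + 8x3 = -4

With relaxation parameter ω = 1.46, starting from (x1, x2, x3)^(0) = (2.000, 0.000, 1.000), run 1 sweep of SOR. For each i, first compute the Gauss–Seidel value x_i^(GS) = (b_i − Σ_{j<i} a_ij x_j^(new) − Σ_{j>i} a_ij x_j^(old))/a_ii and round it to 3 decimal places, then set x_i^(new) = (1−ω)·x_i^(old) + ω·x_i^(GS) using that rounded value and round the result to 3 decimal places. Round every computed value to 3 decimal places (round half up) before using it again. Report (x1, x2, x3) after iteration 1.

(1.026, -0.666, -0.562)

Iteration 1:
  x1: GS value = (5 - (-1)·0.000 - (1)·1.000) / (3) = 1.333;  x1 ← (1−ω)·2.000 + ω·1.333 = 1.026
  x2: GS value = (2 - (4)·1.026 - (2)·1.000) / (9) = -0.456;  x2 ← (1−ω)·0.000 + ω·-0.456 = -0.666
  x3: GS value = (-4 - (-4)·1.026 - (-1)·-0.666) / (8) = -0.070;  x3 ← (1−ω)·1.000 + ω·-0.070 = -0.562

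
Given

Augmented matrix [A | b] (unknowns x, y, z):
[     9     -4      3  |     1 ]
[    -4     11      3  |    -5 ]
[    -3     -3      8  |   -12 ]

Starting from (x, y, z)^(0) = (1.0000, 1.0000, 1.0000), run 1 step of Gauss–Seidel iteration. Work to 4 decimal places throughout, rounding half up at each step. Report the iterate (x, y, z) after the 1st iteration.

(0.2222, -0.6465, -1.6591)

Iteration 1:
  x = (1 - (-4)·1.0000 - (3)·1.0000) / (9) = 0.2222
  y = (-5 - (-4)·0.2222 - (3)·1.0000) / (11) = -0.6465
  z = (-12 - (-3)·0.2222 - (-3)·-0.6465) / (8) = -1.6591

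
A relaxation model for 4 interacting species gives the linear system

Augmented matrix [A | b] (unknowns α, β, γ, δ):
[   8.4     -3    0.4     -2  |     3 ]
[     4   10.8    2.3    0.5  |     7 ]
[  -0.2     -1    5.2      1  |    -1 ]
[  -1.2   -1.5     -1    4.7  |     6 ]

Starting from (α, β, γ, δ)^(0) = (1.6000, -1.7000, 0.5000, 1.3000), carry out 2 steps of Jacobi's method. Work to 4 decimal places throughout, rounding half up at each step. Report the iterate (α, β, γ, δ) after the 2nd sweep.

(0.6485, 0.7278, -0.4525, 1.0997)

Iteration 1:
  α = (3 - (-3)·-1.7000 - (0.4)·0.5000 - (-2)·1.3000) / (8.4) = 0.0357
  β = (7 - (4)·1.6000 - (2.3)·0.5000 - (0.5)·1.3000) / (10.8) = -0.1111
  γ = (-1 - (-0.2)·1.6000 - (-1)·-1.7000 - (1)·1.3000) / (5.2) = -0.7077
  δ = (6 - (-1.2)·1.6000 - (-1.5)·-1.7000 - (-1)·0.5000) / (4.7) = 1.2489
Iteration 2:
  α = (3 - (-3)·-0.1111 - (0.4)·-0.7077 - (-2)·1.2489) / (8.4) = 0.6485
  β = (7 - (4)·0.0357 - (2.3)·-0.7077 - (0.5)·1.2489) / (10.8) = 0.7278
  γ = (-1 - (-0.2)·0.0357 - (-1)·-0.1111 - (1)·1.2489) / (5.2) = -0.4525
  δ = (6 - (-1.2)·0.0357 - (-1.5)·-0.1111 - (-1)·-0.7077) / (4.7) = 1.0997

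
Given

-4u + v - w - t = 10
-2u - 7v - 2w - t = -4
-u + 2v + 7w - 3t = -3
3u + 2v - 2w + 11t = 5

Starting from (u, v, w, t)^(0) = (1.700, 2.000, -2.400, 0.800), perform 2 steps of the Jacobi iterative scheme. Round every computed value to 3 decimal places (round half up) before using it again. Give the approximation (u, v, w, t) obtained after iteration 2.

(-2.030, 1.262, -1.192, 0.696)

Iteration 1:
  u = (10 - (1)·2.000 - (-1)·-2.400 - (-1)·0.800) / (-4) = -1.600
  v = (-4 - (-2)·1.700 - (-2)·-2.400 - (-1)·0.800) / (-7) = 0.657
  w = (-3 - (-1)·1.700 - (2)·2.000 - (-3)·0.800) / (7) = -0.414
  t = (5 - (3)·1.700 - (2)·2.000 - (-2)·-2.400) / (11) = -0.809
Iteration 2:
  u = (10 - (1)·0.657 - (-1)·-0.414 - (-1)·-0.809) / (-4) = -2.030
  v = (-4 - (-2)·-1.600 - (-2)·-0.414 - (-1)·-0.809) / (-7) = 1.262
  w = (-3 - (-1)·-1.600 - (2)·0.657 - (-3)·-0.809) / (7) = -1.192
  t = (5 - (3)·-1.600 - (2)·0.657 - (-2)·-0.414) / (11) = 0.696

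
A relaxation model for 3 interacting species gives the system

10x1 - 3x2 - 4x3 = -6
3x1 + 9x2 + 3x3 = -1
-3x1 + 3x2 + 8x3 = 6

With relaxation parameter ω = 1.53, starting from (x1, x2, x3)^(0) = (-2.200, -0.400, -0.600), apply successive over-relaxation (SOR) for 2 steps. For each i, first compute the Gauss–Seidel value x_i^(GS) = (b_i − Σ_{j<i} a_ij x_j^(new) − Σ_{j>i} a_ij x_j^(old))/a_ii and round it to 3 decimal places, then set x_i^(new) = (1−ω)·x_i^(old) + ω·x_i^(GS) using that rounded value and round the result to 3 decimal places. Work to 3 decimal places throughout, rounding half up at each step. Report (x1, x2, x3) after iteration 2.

(0.087, -0.992, 1.236)

Iteration 1:
  x1: GS value = (-6 - (-3)·-0.400 - (-4)·-0.600) / (10) = -0.960;  x1 ← (1−ω)·-2.200 + ω·-0.960 = -0.303
  x2: GS value = (-1 - (3)·-0.303 - (3)·-0.600) / (9) = 0.190;  x2 ← (1−ω)·-0.400 + ω·0.190 = 0.503
  x3: GS value = (6 - (-3)·-0.303 - (3)·0.503) / (8) = 0.448;  x3 ← (1−ω)·-0.600 + ω·0.448 = 1.003
Iteration 2:
  x1: GS value = (-6 - (-3)·0.503 - (-4)·1.003) / (10) = -0.048;  x1 ← (1−ω)·-0.303 + ω·-0.048 = 0.087
  x2: GS value = (-1 - (3)·0.087 - (3)·1.003) / (9) = -0.474;  x2 ← (1−ω)·0.503 + ω·-0.474 = -0.992
  x3: GS value = (6 - (-3)·0.087 - (3)·-0.992) / (8) = 1.155;  x3 ← (1−ω)·1.003 + ω·1.155 = 1.236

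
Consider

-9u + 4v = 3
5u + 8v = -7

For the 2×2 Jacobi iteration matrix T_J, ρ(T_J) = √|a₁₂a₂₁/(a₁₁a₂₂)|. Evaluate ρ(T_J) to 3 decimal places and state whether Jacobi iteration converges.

a₁₂a₂₁/(a₁₁a₂₂) = (4)·(5) / ((-9)·(8)) = -0.277778
ρ = √|-0.277778| = √0.277778 = 0.527
ρ < 1, so Jacobi converges

0.527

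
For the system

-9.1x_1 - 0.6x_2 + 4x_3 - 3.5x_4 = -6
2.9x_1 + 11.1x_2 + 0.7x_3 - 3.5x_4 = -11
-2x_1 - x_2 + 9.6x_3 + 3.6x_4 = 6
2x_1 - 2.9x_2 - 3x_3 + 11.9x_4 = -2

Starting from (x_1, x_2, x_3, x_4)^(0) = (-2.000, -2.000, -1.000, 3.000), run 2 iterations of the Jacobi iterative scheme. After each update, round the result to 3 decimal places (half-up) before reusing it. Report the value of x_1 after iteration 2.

Iteration 1:
  x_1 = (-6 - (-0.6)·-2.000 - (4)·-1.000 - (-3.5)·3.000) / (-9.1) = -0.802
  x_2 = (-11 - (2.9)·-2.000 - (0.7)·-1.000 - (-3.5)·3.000) / (11.1) = 0.541
  x_3 = (6 - (-2)·-2.000 - (-1)·-2.000 - (3.6)·3.000) / (9.6) = -1.125
  x_4 = (-2 - (2)·-2.000 - (-2.9)·-2.000 - (-3)·-1.000) / (11.9) = -0.571
Iteration 2:
  x_1 = (-6 - (-0.6)·0.541 - (4)·-1.125 - (-3.5)·-0.571) / (-9.1) = 0.349
  x_2 = (-11 - (2.9)·-0.802 - (0.7)·-1.125 - (-3.5)·-0.571) / (11.1) = -0.891
  x_3 = (6 - (-2)·-0.802 - (-1)·0.541 - (3.6)·-0.571) / (9.6) = 0.728
  x_4 = (-2 - (2)·-0.802 - (-2.9)·0.541 - (-3)·-1.125) / (11.9) = -0.185

0.349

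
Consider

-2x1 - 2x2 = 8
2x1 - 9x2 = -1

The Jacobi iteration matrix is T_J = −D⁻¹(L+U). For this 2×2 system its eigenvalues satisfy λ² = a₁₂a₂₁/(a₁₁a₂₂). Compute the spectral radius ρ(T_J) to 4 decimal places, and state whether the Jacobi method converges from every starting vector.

0.4714

a₁₂a₂₁/(a₁₁a₂₂) = (-2)·(2) / ((-2)·(-9)) = -0.222222
ρ = √|-0.222222| = √0.222222 = 0.4714
ρ < 1, so Jacobi converges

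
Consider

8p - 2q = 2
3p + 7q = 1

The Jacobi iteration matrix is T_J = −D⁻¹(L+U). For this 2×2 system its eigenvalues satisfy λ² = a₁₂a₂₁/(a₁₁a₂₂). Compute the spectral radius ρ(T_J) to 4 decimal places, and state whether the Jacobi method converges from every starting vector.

a₁₂a₂₁/(a₁₁a₂₂) = (-2)·(3) / ((8)·(7)) = -0.107143
ρ = √|-0.107143| = √0.107143 = 0.3273
ρ < 1, so Jacobi converges

0.3273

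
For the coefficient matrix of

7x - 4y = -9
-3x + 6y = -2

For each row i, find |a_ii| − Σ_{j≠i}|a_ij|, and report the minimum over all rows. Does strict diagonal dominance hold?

row 1: |7| − (4) = 3
row 2: |6| − (3) = 3
minimum over rows = 3 → strictly diagonally dominant (convergence guaranteed)

3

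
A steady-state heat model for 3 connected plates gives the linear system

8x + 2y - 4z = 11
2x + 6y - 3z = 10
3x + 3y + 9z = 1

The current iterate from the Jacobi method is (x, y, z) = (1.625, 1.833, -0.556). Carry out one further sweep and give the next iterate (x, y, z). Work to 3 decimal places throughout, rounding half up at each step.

One sweep:
  x = (11 - (2)·1.833 - (-4)·-0.556) / (8) = 0.639
  y = (10 - (2)·1.625 - (-3)·-0.556) / (6) = 0.847
  z = (1 - (3)·1.625 - (3)·1.833) / (9) = -1.042

(0.639, 0.847, -1.042)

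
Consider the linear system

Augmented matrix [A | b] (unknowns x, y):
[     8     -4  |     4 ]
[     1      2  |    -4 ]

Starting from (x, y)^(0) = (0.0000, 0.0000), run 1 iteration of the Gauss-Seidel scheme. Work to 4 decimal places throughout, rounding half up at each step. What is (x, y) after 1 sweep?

Iteration 1:
  x = (4 - (-4)·0.0000) / (8) = 0.5000
  y = (-4 - (1)·0.5000) / (2) = -2.2500

(0.5000, -2.2500)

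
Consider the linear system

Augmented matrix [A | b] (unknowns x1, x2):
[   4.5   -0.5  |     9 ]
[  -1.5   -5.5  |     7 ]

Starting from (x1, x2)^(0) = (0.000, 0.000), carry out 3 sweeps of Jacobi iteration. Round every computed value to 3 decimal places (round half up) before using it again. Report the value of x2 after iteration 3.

-1.780

Iteration 1:
  x1 = (9 - (-0.5)·0.000) / (4.5) = 2.000
  x2 = (7 - (-1.5)·0.000) / (-5.5) = -1.273
Iteration 2:
  x1 = (9 - (-0.5)·-1.273) / (4.5) = 1.859
  x2 = (7 - (-1.5)·2.000) / (-5.5) = -1.818
Iteration 3:
  x1 = (9 - (-0.5)·-1.818) / (4.5) = 1.798
  x2 = (7 - (-1.5)·1.859) / (-5.5) = -1.780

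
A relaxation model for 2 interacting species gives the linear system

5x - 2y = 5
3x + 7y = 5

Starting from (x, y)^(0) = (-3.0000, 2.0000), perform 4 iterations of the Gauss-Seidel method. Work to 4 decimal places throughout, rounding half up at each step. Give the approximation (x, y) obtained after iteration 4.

(1.0940, 0.2454)

Iteration 1:
  x = (5 - (-2)·2.0000) / (5) = 1.8000
  y = (5 - (3)·1.8000) / (7) = -0.0571
Iteration 2:
  x = (5 - (-2)·-0.0571) / (5) = 0.9772
  y = (5 - (3)·0.9772) / (7) = 0.2955
Iteration 3:
  x = (5 - (-2)·0.2955) / (5) = 1.1182
  y = (5 - (3)·1.1182) / (7) = 0.2351
Iteration 4:
  x = (5 - (-2)·0.2351) / (5) = 1.0940
  y = (5 - (3)·1.0940) / (7) = 0.2454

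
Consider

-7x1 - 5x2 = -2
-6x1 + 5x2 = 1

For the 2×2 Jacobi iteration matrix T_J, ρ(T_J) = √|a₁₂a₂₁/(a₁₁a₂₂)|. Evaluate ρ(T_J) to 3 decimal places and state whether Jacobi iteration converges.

0.926

a₁₂a₂₁/(a₁₁a₂₂) = (-5)·(-6) / ((-7)·(5)) = -0.857143
ρ = √|-0.857143| = √0.857143 = 0.926
ρ < 1, so Jacobi converges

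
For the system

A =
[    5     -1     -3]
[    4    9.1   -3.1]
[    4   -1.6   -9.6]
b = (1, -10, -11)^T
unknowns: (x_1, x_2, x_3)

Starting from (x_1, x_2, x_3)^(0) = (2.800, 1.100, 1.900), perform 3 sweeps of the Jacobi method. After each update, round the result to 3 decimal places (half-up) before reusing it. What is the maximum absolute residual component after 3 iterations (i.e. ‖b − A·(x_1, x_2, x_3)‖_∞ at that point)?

Iteration 1:
  x_1 = (1 - (-1)·1.100 - (-3)·1.900) / (5) = 1.560
  x_2 = (-10 - (4)·2.800 - (-3.1)·1.900) / (9.1) = -1.682
  x_3 = (-11 - (4)·2.800 - (-1.6)·1.100) / (-9.6) = 2.129
Iteration 2:
  x_1 = (1 - (-1)·-1.682 - (-3)·2.129) / (5) = 1.141
  x_2 = (-10 - (4)·1.560 - (-3.1)·2.129) / (9.1) = -1.059
  x_3 = (-11 - (4)·1.560 - (-1.6)·-1.682) / (-9.6) = 2.076
Iteration 3:
  x_1 = (1 - (-1)·-1.059 - (-3)·2.076) / (5) = 1.234
  x_2 = (-10 - (4)·1.141 - (-3.1)·2.076) / (9.1) = -0.893
  x_3 = (-11 - (4)·1.141 - (-1.6)·-1.059) / (-9.6) = 1.798
Residual b − A·x = (-0.669, -1.236, -0.104); ∞-norm = 1.236

1.236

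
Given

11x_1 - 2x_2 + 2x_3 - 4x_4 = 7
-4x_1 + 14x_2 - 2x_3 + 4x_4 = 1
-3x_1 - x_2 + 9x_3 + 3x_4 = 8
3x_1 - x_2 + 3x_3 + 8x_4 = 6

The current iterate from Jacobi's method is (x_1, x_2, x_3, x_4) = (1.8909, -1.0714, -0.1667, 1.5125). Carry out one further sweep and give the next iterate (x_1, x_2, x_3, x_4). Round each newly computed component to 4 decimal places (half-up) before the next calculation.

(1.0219, 0.1557, 0.8960, -0.0305)

One sweep:
  x_1 = (7 - (-2)·-1.0714 - (2)·-0.1667 - (-4)·1.5125) / (11) = 1.0219
  x_2 = (1 - (-4)·1.8909 - (-2)·-0.1667 - (4)·1.5125) / (14) = 0.1557
  x_3 = (8 - (-3)·1.8909 - (-1)·-1.0714 - (3)·1.5125) / (9) = 0.8960
  x_4 = (6 - (3)·1.8909 - (-1)·-1.0714 - (3)·-0.1667) / (8) = -0.0305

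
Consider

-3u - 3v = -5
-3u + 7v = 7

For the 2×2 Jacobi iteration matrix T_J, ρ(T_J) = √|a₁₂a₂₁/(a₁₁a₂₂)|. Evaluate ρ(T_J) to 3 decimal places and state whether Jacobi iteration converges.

0.655

a₁₂a₂₁/(a₁₁a₂₂) = (-3)·(-3) / ((-3)·(7)) = -0.428571
ρ = √|-0.428571| = √0.428571 = 0.655
ρ < 1, so Jacobi converges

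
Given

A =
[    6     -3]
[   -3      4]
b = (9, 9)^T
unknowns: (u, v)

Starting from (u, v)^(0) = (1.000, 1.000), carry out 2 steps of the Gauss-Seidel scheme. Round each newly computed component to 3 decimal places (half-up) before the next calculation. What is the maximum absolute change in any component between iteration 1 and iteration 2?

1.375

Iteration 1:
  u = (9 - (-3)·1.000) / (6) = 2.000
  v = (9 - (-3)·2.000) / (4) = 3.750
Iteration 2:
  u = (9 - (-3)·3.750) / (6) = 3.375
  v = (9 - (-3)·3.375) / (4) = 4.781
Change: (1.375, 1.031) → max |·| = 1.375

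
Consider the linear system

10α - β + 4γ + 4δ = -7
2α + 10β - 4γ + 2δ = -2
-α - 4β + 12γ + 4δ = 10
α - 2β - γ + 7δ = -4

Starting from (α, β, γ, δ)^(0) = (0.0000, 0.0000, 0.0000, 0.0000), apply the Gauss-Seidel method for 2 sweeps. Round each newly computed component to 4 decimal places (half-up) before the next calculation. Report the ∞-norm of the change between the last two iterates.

0.4093

Iteration 1:
  α = (-7 - (-1)·0.0000 - (4)·0.0000 - (4)·0.0000) / (10) = -0.7000
  β = (-2 - (2)·-0.7000 - (-4)·0.0000 - (2)·0.0000) / (10) = -0.0600
  γ = (10 - (-1)·-0.7000 - (-4)·-0.0600 - (4)·0.0000) / (12) = 0.7550
  δ = (-4 - (1)·-0.7000 - (-2)·-0.0600 - (-1)·0.7550) / (7) = -0.3807
Iteration 2:
  α = (-7 - (-1)·-0.0600 - (4)·0.7550 - (4)·-0.3807) / (10) = -0.8557
  β = (-2 - (2)·-0.8557 - (-4)·0.7550 - (2)·-0.3807) / (10) = 0.3493
  γ = (10 - (-1)·-0.8557 - (-4)·0.3493 - (4)·-0.3807) / (12) = 1.0054
  δ = (-4 - (1)·-0.8557 - (-2)·0.3493 - (-1)·1.0054) / (7) = -0.2058
Change: (-0.1557, 0.4093, 0.2504, 0.1749) → max |·| = 0.4093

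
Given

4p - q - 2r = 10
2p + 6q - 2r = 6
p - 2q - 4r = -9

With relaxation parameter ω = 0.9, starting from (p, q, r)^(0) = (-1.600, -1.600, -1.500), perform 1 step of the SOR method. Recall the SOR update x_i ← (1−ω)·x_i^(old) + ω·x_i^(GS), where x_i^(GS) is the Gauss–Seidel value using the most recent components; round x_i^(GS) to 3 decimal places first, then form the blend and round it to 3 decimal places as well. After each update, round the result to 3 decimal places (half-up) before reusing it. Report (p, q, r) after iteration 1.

(1.055, -0.027, 2.124)

Iteration 1:
  p: GS value = (10 - (-1)·-1.600 - (-2)·-1.500) / (4) = 1.350;  p ← (1−ω)·-1.600 + ω·1.350 = 1.055
  q: GS value = (6 - (2)·1.055 - (-2)·-1.500) / (6) = 0.148;  q ← (1−ω)·-1.600 + ω·0.148 = -0.027
  r: GS value = (-9 - (1)·1.055 - (-2)·-0.027) / (-4) = 2.527;  r ← (1−ω)·-1.500 + ω·2.527 = 2.124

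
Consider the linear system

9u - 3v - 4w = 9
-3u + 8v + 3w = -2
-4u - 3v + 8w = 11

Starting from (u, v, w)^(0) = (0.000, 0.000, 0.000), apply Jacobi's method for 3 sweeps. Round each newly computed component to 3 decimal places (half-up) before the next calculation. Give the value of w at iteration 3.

Iteration 1:
  u = (9 - (-3)·0.000 - (-4)·0.000) / (9) = 1.000
  v = (-2 - (-3)·0.000 - (3)·0.000) / (8) = -0.250
  w = (11 - (-4)·0.000 - (-3)·0.000) / (8) = 1.375
Iteration 2:
  u = (9 - (-3)·-0.250 - (-4)·1.375) / (9) = 1.528
  v = (-2 - (-3)·1.000 - (3)·1.375) / (8) = -0.391
  w = (11 - (-4)·1.000 - (-3)·-0.250) / (8) = 1.781
Iteration 3:
  u = (9 - (-3)·-0.391 - (-4)·1.781) / (9) = 1.661
  v = (-2 - (-3)·1.528 - (3)·1.781) / (8) = -0.345
  w = (11 - (-4)·1.528 - (-3)·-0.391) / (8) = 1.992

1.992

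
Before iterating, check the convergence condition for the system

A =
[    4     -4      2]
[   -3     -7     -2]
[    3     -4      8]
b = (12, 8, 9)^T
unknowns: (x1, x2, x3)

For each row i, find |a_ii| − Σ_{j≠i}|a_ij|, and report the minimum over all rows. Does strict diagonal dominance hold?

row 1: |4| − (4+2) = -2
row 2: |-7| − (3+2) = 2
row 3: |8| − (3+4) = 1
minimum over rows = -2 → not strictly diagonally dominant

-2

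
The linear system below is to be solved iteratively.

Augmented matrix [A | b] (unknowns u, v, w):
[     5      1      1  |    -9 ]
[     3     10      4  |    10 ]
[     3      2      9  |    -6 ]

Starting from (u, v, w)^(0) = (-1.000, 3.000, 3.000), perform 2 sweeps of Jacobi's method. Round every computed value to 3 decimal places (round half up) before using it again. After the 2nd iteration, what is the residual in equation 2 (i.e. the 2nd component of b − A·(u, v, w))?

-9.384

Iteration 1:
  u = (-9 - (1)·3.000 - (1)·3.000) / (5) = -3.000
  v = (10 - (3)·-1.000 - (4)·3.000) / (10) = 0.100
  w = (-6 - (3)·-1.000 - (2)·3.000) / (9) = -1.000
Iteration 2:
  u = (-9 - (1)·0.100 - (1)·-1.000) / (5) = -1.620
  v = (10 - (3)·-3.000 - (4)·-1.000) / (10) = 2.300
  w = (-6 - (3)·-3.000 - (2)·0.100) / (9) = 0.311
Residual b − A·x = (-3.511, -9.384, -8.539)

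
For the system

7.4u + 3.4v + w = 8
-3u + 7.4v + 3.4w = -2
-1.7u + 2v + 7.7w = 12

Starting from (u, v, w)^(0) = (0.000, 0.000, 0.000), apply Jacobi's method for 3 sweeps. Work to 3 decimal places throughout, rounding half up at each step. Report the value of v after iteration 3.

-0.725

Iteration 1:
  u = (8 - (3.4)·0.000 - (1)·0.000) / (7.4) = 1.081
  v = (-2 - (-3)·0.000 - (3.4)·0.000) / (7.4) = -0.270
  w = (12 - (-1.7)·0.000 - (2)·0.000) / (7.7) = 1.558
Iteration 2:
  u = (8 - (3.4)·-0.270 - (1)·1.558) / (7.4) = 0.995
  v = (-2 - (-3)·1.081 - (3.4)·1.558) / (7.4) = -0.548
  w = (12 - (-1.7)·1.081 - (2)·-0.270) / (7.7) = 1.867
Iteration 3:
  u = (8 - (3.4)·-0.548 - (1)·1.867) / (7.4) = 1.081
  v = (-2 - (-3)·0.995 - (3.4)·1.867) / (7.4) = -0.725
  w = (12 - (-1.7)·0.995 - (2)·-0.548) / (7.7) = 1.920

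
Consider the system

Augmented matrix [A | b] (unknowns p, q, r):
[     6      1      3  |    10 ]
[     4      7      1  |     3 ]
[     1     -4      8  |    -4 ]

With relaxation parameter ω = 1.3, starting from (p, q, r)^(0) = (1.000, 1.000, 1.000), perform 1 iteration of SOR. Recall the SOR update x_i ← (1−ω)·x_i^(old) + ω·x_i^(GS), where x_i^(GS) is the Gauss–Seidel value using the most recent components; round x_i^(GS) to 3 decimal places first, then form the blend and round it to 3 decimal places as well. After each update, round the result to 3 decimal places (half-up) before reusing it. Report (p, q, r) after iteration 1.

Iteration 1:
  p: GS value = (10 - (1)·1.000 - (3)·1.000) / (6) = 1.000;  p ← (1−ω)·1.000 + ω·1.000 = 1.000
  q: GS value = (3 - (4)·1.000 - (1)·1.000) / (7) = -0.286;  q ← (1−ω)·1.000 + ω·-0.286 = -0.672
  r: GS value = (-4 - (1)·1.000 - (-4)·-0.672) / (8) = -0.961;  r ← (1−ω)·1.000 + ω·-0.961 = -1.549

(1.000, -0.672, -1.549)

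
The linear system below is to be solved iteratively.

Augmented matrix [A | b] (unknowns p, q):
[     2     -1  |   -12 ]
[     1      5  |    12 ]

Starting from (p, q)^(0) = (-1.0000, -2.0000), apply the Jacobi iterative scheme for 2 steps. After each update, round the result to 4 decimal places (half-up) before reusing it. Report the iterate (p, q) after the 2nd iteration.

Iteration 1:
  p = (-12 - (-1)·-2.0000) / (2) = -7.0000
  q = (12 - (1)·-1.0000) / (5) = 2.6000
Iteration 2:
  p = (-12 - (-1)·2.6000) / (2) = -4.7000
  q = (12 - (1)·-7.0000) / (5) = 3.8000

(-4.7000, 3.8000)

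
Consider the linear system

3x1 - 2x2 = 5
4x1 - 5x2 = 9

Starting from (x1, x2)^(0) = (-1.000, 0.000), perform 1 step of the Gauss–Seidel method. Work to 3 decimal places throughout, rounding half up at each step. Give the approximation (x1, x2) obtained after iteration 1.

Iteration 1:
  x1 = (5 - (-2)·0.000) / (3) = 1.667
  x2 = (9 - (4)·1.667) / (-5) = -0.466

(1.667, -0.466)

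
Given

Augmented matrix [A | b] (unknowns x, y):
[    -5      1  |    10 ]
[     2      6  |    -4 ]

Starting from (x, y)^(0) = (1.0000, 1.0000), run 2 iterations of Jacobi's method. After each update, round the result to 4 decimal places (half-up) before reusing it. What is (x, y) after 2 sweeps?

Iteration 1:
  x = (10 - (1)·1.0000) / (-5) = -1.8000
  y = (-4 - (2)·1.0000) / (6) = -1.0000
Iteration 2:
  x = (10 - (1)·-1.0000) / (-5) = -2.2000
  y = (-4 - (2)·-1.8000) / (6) = -0.0667

(-2.2000, -0.0667)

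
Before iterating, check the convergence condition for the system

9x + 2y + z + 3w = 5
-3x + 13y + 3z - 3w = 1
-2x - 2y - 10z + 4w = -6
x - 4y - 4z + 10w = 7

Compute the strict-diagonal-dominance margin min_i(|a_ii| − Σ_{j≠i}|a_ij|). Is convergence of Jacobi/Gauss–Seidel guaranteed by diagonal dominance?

row 1: |9| − (2+1+3) = 3
row 2: |13| − (3+3+3) = 4
row 3: |-10| − (2+2+4) = 2
row 4: |10| − (1+4+4) = 1
minimum over rows = 1 → strictly diagonally dominant (convergence guaranteed)

1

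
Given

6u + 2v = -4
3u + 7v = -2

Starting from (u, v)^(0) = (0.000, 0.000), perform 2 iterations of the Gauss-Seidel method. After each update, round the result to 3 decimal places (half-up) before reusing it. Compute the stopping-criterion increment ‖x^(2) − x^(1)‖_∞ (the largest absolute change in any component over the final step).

0.000

Iteration 1:
  u = (-4 - (2)·0.000) / (6) = -0.667
  v = (-2 - (3)·-0.667) / (7) = 0.000
Iteration 2:
  u = (-4 - (2)·0.000) / (6) = -0.667
  v = (-2 - (3)·-0.667) / (7) = 0.000
Change: (0.000, 0.000) → max |·| = 0.000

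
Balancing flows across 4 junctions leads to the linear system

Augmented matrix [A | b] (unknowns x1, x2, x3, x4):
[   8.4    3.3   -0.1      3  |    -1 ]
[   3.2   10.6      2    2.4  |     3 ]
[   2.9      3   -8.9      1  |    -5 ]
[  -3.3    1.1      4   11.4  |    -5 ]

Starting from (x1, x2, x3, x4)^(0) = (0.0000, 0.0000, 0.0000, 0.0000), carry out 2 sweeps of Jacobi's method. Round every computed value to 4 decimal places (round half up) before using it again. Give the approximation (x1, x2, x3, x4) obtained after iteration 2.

(-0.0669, 0.3122, 0.5691, -0.6975)

Iteration 1:
  x1 = (-1 - (3.3)·0.0000 - (-0.1)·0.0000 - (3)·0.0000) / (8.4) = -0.1190
  x2 = (3 - (3.2)·0.0000 - (2)·0.0000 - (2.4)·0.0000) / (10.6) = 0.2830
  x3 = (-5 - (2.9)·0.0000 - (3)·0.0000 - (1)·0.0000) / (-8.9) = 0.5618
  x4 = (-5 - (-3.3)·0.0000 - (1.1)·0.0000 - (4)·0.0000) / (11.4) = -0.4386
Iteration 2:
  x1 = (-1 - (3.3)·0.2830 - (-0.1)·0.5618 - (3)·-0.4386) / (8.4) = -0.0669
  x2 = (3 - (3.2)·-0.1190 - (2)·0.5618 - (2.4)·-0.4386) / (10.6) = 0.3122
  x3 = (-5 - (2.9)·-0.1190 - (3)·0.2830 - (1)·-0.4386) / (-8.9) = 0.5691
  x4 = (-5 - (-3.3)·-0.1190 - (1.1)·0.2830 - (4)·0.5618) / (11.4) = -0.6975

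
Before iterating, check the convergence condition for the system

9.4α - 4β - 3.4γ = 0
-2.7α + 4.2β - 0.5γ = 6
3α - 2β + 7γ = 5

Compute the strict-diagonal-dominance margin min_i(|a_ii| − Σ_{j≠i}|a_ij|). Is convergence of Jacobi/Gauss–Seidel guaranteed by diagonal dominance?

row 1: |9.4| − (4+3.4) = 2
row 2: |4.2| − (2.7+0.5) = 1
row 3: |7| − (3+2) = 2
minimum over rows = 1 → strictly diagonally dominant (convergence guaranteed)

1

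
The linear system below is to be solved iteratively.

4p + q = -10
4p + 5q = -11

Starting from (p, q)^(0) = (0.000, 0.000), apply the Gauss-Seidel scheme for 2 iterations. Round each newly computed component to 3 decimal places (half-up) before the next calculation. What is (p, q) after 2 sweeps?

Iteration 1:
  p = (-10 - (1)·0.000) / (4) = -2.500
  q = (-11 - (4)·-2.500) / (5) = -0.200
Iteration 2:
  p = (-10 - (1)·-0.200) / (4) = -2.450
  q = (-11 - (4)·-2.450) / (5) = -0.240

(-2.450, -0.240)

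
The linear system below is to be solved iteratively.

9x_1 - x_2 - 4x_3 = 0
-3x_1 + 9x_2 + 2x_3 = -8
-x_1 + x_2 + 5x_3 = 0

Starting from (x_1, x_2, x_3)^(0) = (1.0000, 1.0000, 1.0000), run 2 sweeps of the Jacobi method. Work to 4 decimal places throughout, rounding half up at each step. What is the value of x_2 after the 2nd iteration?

-0.7037

Iteration 1:
  x_1 = (0 - (-1)·1.0000 - (-4)·1.0000) / (9) = 0.5556
  x_2 = (-8 - (-3)·1.0000 - (2)·1.0000) / (9) = -0.7778
  x_3 = (0 - (-1)·1.0000 - (1)·1.0000) / (5) = 0.0000
Iteration 2:
  x_1 = (0 - (-1)·-0.7778 - (-4)·0.0000) / (9) = -0.0864
  x_2 = (-8 - (-3)·0.5556 - (2)·0.0000) / (9) = -0.7037
  x_3 = (0 - (-1)·0.5556 - (1)·-0.7778) / (5) = 0.2667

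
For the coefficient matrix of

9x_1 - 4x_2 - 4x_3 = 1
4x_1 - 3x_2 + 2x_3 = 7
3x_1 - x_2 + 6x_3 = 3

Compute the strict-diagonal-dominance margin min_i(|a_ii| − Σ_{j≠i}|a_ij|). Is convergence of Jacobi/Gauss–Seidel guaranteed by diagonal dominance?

-3

row 1: |9| − (4+4) = 1
row 2: |-3| − (4+2) = -3
row 3: |6| − (3+1) = 2
minimum over rows = -3 → not strictly diagonally dominant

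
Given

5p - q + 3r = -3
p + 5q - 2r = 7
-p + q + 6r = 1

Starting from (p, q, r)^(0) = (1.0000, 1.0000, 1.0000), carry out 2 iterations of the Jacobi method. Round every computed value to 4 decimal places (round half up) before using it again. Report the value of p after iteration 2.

-0.3800

Iteration 1:
  p = (-3 - (-1)·1.0000 - (3)·1.0000) / (5) = -1.0000
  q = (7 - (1)·1.0000 - (-2)·1.0000) / (5) = 1.6000
  r = (1 - (-1)·1.0000 - (1)·1.0000) / (6) = 0.1667
Iteration 2:
  p = (-3 - (-1)·1.6000 - (3)·0.1667) / (5) = -0.3800
  q = (7 - (1)·-1.0000 - (-2)·0.1667) / (5) = 1.6667
  r = (1 - (-1)·-1.0000 - (1)·1.6000) / (6) = -0.2667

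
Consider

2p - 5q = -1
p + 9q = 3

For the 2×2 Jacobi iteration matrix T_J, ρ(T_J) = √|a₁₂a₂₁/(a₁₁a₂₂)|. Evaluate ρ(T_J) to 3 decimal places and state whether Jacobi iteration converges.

0.527

a₁₂a₂₁/(a₁₁a₂₂) = (-5)·(1) / ((2)·(9)) = -0.277778
ρ = √|-0.277778| = √0.277778 = 0.527
ρ < 1, so Jacobi converges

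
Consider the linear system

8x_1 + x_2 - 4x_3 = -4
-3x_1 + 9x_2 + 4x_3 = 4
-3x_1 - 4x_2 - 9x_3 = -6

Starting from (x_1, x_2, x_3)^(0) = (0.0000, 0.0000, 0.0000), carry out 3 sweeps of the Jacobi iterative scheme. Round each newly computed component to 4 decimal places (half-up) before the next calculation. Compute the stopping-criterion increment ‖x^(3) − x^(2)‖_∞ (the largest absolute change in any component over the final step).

0.1132

Iteration 1:
  x_1 = (-4 - (1)·0.0000 - (-4)·0.0000) / (8) = -0.5000
  x_2 = (4 - (-3)·0.0000 - (4)·0.0000) / (9) = 0.4444
  x_3 = (-6 - (-3)·0.0000 - (-4)·0.0000) / (-9) = 0.6667
Iteration 2:
  x_1 = (-4 - (1)·0.4444 - (-4)·0.6667) / (8) = -0.2222
  x_2 = (4 - (-3)·-0.5000 - (4)·0.6667) / (9) = -0.0185
  x_3 = (-6 - (-3)·-0.5000 - (-4)·0.4444) / (-9) = 0.6358
Iteration 3:
  x_1 = (-4 - (1)·-0.0185 - (-4)·0.6358) / (8) = -0.1798
  x_2 = (4 - (-3)·-0.2222 - (4)·0.6358) / (9) = 0.0878
  x_3 = (-6 - (-3)·-0.2222 - (-4)·-0.0185) / (-9) = 0.7490
Change: (0.0424, 0.1063, 0.1132) → max |·| = 0.1132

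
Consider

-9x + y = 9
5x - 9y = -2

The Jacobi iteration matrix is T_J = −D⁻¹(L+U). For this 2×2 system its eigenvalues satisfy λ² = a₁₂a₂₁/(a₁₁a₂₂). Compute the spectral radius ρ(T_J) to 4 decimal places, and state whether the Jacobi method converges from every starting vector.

0.2485

a₁₂a₂₁/(a₁₁a₂₂) = (1)·(5) / ((-9)·(-9)) = 0.061728
ρ = √|0.061728| = √0.061728 = 0.2485
ρ < 1, so Jacobi converges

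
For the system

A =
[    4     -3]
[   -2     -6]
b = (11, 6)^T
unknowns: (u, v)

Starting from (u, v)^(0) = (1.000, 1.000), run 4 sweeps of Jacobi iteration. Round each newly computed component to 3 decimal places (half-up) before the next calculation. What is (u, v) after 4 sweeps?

(1.563, -1.375)

Iteration 1:
  u = (11 - (-3)·1.000) / (4) = 3.500
  v = (6 - (-2)·1.000) / (-6) = -1.333
Iteration 2:
  u = (11 - (-3)·-1.333) / (4) = 1.750
  v = (6 - (-2)·3.500) / (-6) = -2.167
Iteration 3:
  u = (11 - (-3)·-2.167) / (4) = 1.125
  v = (6 - (-2)·1.750) / (-6) = -1.583
Iteration 4:
  u = (11 - (-3)·-1.583) / (4) = 1.563
  v = (6 - (-2)·1.125) / (-6) = -1.375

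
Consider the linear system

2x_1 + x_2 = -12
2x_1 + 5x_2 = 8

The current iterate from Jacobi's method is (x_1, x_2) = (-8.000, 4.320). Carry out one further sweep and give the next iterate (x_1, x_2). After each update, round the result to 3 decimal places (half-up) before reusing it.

One sweep:
  x_1 = (-12 - (1)·4.320) / (2) = -8.160
  x_2 = (8 - (2)·-8.000) / (5) = 4.800

(-8.160, 4.800)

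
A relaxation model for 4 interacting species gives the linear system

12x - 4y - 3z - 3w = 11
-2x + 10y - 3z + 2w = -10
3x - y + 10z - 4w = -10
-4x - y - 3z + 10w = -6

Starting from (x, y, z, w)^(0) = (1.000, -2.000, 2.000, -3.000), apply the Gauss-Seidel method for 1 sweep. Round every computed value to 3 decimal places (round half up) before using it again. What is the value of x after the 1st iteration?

0.000

Iteration 1:
  x = (11 - (-4)·-2.000 - (-3)·2.000 - (-3)·-3.000) / (12) = 0.000
  y = (-10 - (-2)·0.000 - (-3)·2.000 - (2)·-3.000) / (10) = 0.200
  z = (-10 - (3)·0.000 - (-1)·0.200 - (-4)·-3.000) / (10) = -2.180
  w = (-6 - (-4)·0.000 - (-1)·0.200 - (-3)·-2.180) / (10) = -1.234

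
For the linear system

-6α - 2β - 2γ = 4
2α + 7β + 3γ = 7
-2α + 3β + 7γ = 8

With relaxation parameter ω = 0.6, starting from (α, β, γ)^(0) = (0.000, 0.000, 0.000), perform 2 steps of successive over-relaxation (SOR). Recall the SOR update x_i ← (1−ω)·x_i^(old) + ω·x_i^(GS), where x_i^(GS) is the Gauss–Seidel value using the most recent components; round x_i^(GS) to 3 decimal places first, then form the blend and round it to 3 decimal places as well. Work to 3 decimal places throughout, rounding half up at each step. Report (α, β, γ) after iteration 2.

(-0.783, 0.887, 0.501)

Iteration 1:
  α: GS value = (4 - (-2)·0.000 - (-2)·0.000) / (-6) = -0.667;  α ← (1−ω)·0.000 + ω·-0.667 = -0.400
  β: GS value = (7 - (2)·-0.400 - (3)·0.000) / (7) = 1.114;  β ← (1−ω)·0.000 + ω·1.114 = 0.668
  γ: GS value = (8 - (-2)·-0.400 - (3)·0.668) / (7) = 0.742;  γ ← (1−ω)·0.000 + ω·0.742 = 0.445
Iteration 2:
  α: GS value = (4 - (-2)·0.668 - (-2)·0.445) / (-6) = -1.038;  α ← (1−ω)·-0.400 + ω·-1.038 = -0.783
  β: GS value = (7 - (2)·-0.783 - (3)·0.445) / (7) = 1.033;  β ← (1−ω)·0.668 + ω·1.033 = 0.887
  γ: GS value = (8 - (-2)·-0.783 - (3)·0.887) / (7) = 0.539;  γ ← (1−ω)·0.445 + ω·0.539 = 0.501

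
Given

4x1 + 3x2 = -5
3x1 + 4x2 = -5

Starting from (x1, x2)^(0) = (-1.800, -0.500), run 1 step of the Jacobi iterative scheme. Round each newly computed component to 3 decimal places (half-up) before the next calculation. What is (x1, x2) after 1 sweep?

(-0.875, 0.100)

Iteration 1:
  x1 = (-5 - (3)·-0.500) / (4) = -0.875
  x2 = (-5 - (3)·-1.800) / (4) = 0.100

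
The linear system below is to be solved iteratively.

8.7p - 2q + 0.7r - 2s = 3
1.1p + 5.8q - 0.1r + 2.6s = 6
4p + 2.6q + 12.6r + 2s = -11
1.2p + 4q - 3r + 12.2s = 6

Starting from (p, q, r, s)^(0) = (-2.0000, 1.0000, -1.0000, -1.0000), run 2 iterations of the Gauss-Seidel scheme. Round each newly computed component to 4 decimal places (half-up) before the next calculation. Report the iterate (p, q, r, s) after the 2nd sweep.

Iteration 1:
  p = (3 - (-2)·1.0000 - (0.7)·-1.0000 - (-2)·-1.0000) / (8.7) = 0.4253
  q = (6 - (1.1)·0.4253 - (-0.1)·-1.0000 - (2.6)·-1.0000) / (5.8) = 1.3849
  r = (-11 - (4)·0.4253 - (2.6)·1.3849 - (2)·-1.0000) / (12.6) = -1.1351
  s = (6 - (1.2)·0.4253 - (4)·1.3849 - (-3)·-1.1351) / (12.2) = -0.2832
Iteration 2:
  p = (3 - (-2)·1.3849 - (0.7)·-1.1351 - (-2)·-0.2832) / (8.7) = 0.6894
  q = (6 - (1.1)·0.6894 - (-0.1)·-1.1351 - (2.6)·-0.2832) / (5.8) = 1.0111
  r = (-11 - (4)·0.6894 - (2.6)·1.0111 - (2)·-0.2832) / (12.6) = -1.2556
  s = (6 - (1.2)·0.6894 - (4)·1.0111 - (-3)·-1.2556) / (12.2) = -0.2163

(0.6894, 1.0111, -1.2556, -0.2163)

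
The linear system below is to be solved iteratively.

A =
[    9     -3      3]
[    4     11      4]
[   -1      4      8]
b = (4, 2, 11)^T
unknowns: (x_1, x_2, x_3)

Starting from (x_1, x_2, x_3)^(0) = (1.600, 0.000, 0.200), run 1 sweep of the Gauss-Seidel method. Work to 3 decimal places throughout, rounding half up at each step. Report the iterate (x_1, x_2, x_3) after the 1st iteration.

(0.378, -0.028, 1.436)

Iteration 1:
  x_1 = (4 - (-3)·0.000 - (3)·0.200) / (9) = 0.378
  x_2 = (2 - (4)·0.378 - (4)·0.200) / (11) = -0.028
  x_3 = (11 - (-1)·0.378 - (4)·-0.028) / (8) = 1.436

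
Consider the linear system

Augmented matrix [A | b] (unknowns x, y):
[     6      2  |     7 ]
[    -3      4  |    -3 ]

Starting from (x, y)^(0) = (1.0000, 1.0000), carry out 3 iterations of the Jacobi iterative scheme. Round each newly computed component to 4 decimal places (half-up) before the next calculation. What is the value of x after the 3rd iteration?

1.2083

Iteration 1:
  x = (7 - (2)·1.0000) / (6) = 0.8333
  y = (-3 - (-3)·1.0000) / (4) = 0.0000
Iteration 2:
  x = (7 - (2)·0.0000) / (6) = 1.1667
  y = (-3 - (-3)·0.8333) / (4) = -0.1250
Iteration 3:
  x = (7 - (2)·-0.1250) / (6) = 1.2083
  y = (-3 - (-3)·1.1667) / (4) = 0.1250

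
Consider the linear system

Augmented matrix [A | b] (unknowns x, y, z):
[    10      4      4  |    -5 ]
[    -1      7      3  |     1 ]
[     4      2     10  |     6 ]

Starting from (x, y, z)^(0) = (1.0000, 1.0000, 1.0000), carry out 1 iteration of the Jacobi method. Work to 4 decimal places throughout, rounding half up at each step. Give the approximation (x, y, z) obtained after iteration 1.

Iteration 1:
  x = (-5 - (4)·1.0000 - (4)·1.0000) / (10) = -1.3000
  y = (1 - (-1)·1.0000 - (3)·1.0000) / (7) = -0.1429
  z = (6 - (4)·1.0000 - (2)·1.0000) / (10) = 0.0000

(-1.3000, -0.1429, 0.0000)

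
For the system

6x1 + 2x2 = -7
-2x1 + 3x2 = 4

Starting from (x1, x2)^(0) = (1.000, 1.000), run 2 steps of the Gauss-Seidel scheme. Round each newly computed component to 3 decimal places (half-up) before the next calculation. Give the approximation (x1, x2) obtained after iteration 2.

Iteration 1:
  x1 = (-7 - (2)·1.000) / (6) = -1.500
  x2 = (4 - (-2)·-1.500) / (3) = 0.333
Iteration 2:
  x1 = (-7 - (2)·0.333) / (6) = -1.278
  x2 = (4 - (-2)·-1.278) / (3) = 0.481

(-1.278, 0.481)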